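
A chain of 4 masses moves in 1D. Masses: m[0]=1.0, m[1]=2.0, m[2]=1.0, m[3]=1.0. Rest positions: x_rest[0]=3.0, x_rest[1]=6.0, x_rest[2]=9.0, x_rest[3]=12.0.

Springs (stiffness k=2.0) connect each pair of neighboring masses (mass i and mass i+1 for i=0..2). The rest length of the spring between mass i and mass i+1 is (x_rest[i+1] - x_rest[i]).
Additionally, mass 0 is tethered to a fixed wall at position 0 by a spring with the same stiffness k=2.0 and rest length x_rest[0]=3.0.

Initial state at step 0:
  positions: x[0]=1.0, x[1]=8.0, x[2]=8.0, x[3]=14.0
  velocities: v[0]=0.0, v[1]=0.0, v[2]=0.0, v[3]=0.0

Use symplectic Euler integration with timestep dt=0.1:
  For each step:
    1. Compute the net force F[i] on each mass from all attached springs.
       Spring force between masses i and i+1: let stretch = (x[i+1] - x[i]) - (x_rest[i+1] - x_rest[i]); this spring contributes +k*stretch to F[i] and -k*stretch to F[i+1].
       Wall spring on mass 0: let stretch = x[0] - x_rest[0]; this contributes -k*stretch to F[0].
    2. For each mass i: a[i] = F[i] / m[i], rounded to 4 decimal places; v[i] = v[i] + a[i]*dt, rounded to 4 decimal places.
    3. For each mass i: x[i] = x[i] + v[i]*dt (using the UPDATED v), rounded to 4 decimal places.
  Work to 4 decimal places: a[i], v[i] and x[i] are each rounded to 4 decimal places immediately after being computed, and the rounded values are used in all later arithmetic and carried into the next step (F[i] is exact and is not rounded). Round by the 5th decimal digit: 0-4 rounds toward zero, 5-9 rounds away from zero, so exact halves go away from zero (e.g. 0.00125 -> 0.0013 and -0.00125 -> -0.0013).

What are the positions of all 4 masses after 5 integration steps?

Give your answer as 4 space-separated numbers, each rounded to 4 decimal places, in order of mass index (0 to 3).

Answer: 2.5919 7.0771 9.5531 13.2200

Derivation:
Step 0: x=[1.0000 8.0000 8.0000 14.0000] v=[0.0000 0.0000 0.0000 0.0000]
Step 1: x=[1.1200 7.9300 8.1200 13.9400] v=[1.2000 -0.7000 1.2000 -0.6000]
Step 2: x=[1.3538 7.7938 8.3526 13.8236] v=[2.3380 -1.3620 2.3260 -1.1640]
Step 3: x=[1.6893 7.5988 8.6834 13.6578] v=[3.3552 -1.9501 3.3084 -1.6582]
Step 4: x=[2.1092 7.3555 9.0920 13.4525] v=[4.1992 -2.4326 4.0864 -2.0531]
Step 5: x=[2.5919 7.0771 9.5531 13.2200] v=[4.8266 -2.7836 4.6112 -2.3252]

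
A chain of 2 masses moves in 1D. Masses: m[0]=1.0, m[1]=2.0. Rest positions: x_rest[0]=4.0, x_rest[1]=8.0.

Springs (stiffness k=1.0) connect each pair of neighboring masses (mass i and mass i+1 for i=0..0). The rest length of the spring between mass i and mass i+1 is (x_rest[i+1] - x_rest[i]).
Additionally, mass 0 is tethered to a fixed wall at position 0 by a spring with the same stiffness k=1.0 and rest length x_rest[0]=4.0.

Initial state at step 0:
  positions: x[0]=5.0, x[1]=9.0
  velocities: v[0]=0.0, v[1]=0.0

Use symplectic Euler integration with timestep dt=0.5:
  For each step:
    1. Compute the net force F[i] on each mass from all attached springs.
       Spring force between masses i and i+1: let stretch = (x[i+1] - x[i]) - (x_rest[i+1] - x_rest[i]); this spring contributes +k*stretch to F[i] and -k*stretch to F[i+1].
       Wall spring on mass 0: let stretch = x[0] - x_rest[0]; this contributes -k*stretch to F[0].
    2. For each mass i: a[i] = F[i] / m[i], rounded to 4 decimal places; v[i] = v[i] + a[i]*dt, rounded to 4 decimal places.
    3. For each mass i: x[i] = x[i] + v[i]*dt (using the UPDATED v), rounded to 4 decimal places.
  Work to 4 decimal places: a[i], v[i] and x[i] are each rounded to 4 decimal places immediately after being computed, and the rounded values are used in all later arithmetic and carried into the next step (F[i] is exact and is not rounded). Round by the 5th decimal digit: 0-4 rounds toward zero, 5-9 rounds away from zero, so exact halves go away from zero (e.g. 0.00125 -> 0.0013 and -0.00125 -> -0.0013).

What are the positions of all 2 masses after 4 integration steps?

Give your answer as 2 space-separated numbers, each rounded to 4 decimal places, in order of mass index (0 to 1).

Answer: 3.9229 8.6567

Derivation:
Step 0: x=[5.0000 9.0000] v=[0.0000 0.0000]
Step 1: x=[4.7500 9.0000] v=[-0.5000 0.0000]
Step 2: x=[4.3750 8.9688] v=[-0.7500 -0.0625]
Step 3: x=[4.0547 8.8633] v=[-0.6406 -0.2110]
Step 4: x=[3.9229 8.6567] v=[-0.2637 -0.4132]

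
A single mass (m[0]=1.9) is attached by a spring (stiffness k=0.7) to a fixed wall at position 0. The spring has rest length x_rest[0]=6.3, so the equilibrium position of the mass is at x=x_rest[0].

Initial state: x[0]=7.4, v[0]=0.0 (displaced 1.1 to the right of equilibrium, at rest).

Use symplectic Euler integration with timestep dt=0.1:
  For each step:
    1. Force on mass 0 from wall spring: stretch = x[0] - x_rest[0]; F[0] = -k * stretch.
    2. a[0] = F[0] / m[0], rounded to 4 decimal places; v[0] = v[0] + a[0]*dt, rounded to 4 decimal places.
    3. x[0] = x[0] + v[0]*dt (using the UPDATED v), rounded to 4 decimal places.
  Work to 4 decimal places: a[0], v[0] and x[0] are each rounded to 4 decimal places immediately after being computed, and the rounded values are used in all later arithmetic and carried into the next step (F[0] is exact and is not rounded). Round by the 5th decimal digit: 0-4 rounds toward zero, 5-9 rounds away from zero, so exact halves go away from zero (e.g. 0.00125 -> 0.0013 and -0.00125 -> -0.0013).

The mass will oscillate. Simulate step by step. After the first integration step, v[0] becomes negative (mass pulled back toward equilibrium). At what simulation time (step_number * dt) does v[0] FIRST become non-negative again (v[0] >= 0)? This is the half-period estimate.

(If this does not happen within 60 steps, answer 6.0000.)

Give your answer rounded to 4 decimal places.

Answer: 5.2000

Derivation:
Step 0: x=[7.4000] v=[0.0000]
Step 1: x=[7.3960] v=[-0.0405]
Step 2: x=[7.3879] v=[-0.0809]
Step 3: x=[7.3758] v=[-0.1210]
Step 4: x=[7.3597] v=[-0.1606]
Step 5: x=[7.3397] v=[-0.1996]
Step 6: x=[7.3159] v=[-0.2379]
Step 7: x=[7.2884] v=[-0.2753]
Step 8: x=[7.2572] v=[-0.3117]
Step 9: x=[7.2225] v=[-0.3470]
Step 10: x=[7.1844] v=[-0.3810]
Step 11: x=[7.1430] v=[-0.4136]
Step 12: x=[7.0985] v=[-0.4447]
Step 13: x=[7.0511] v=[-0.4741]
Step 14: x=[7.0009] v=[-0.5018]
Step 15: x=[6.9481] v=[-0.5276]
Step 16: x=[6.8930] v=[-0.5515]
Step 17: x=[6.8357] v=[-0.5734]
Step 18: x=[6.7764] v=[-0.5931]
Step 19: x=[6.7153] v=[-0.6107]
Step 20: x=[6.6527] v=[-0.6260]
Step 21: x=[6.5888] v=[-0.6390]
Step 22: x=[6.5238] v=[-0.6496]
Step 23: x=[6.4580] v=[-0.6579]
Step 24: x=[6.3916] v=[-0.6637]
Step 25: x=[6.3249] v=[-0.6671]
Step 26: x=[6.2581] v=[-0.6680]
Step 27: x=[6.1915] v=[-0.6665]
Step 28: x=[6.1253] v=[-0.6625]
Step 29: x=[6.0597] v=[-0.6561]
Step 30: x=[5.9950] v=[-0.6473]
Step 31: x=[5.9314] v=[-0.6361]
Step 32: x=[5.8692] v=[-0.6225]
Step 33: x=[5.8085] v=[-0.6066]
Step 34: x=[5.7497] v=[-0.5885]
Step 35: x=[5.6929] v=[-0.5682]
Step 36: x=[5.6383] v=[-0.5458]
Step 37: x=[5.5862] v=[-0.5214]
Step 38: x=[5.5367] v=[-0.4951]
Step 39: x=[5.4900] v=[-0.4670]
Step 40: x=[5.4463] v=[-0.4372]
Step 41: x=[5.4057] v=[-0.4058]
Step 42: x=[5.3684] v=[-0.3729]
Step 43: x=[5.3345] v=[-0.3386]
Step 44: x=[5.3042] v=[-0.3030]
Step 45: x=[5.2776] v=[-0.2663]
Step 46: x=[5.2547] v=[-0.2286]
Step 47: x=[5.2357] v=[-0.1901]
Step 48: x=[5.2206] v=[-0.1509]
Step 49: x=[5.2095] v=[-0.1111]
Step 50: x=[5.2024] v=[-0.0709]
Step 51: x=[5.1994] v=[-0.0305]
Step 52: x=[5.2004] v=[0.0101]
First v>=0 after going negative at step 52, time=5.2000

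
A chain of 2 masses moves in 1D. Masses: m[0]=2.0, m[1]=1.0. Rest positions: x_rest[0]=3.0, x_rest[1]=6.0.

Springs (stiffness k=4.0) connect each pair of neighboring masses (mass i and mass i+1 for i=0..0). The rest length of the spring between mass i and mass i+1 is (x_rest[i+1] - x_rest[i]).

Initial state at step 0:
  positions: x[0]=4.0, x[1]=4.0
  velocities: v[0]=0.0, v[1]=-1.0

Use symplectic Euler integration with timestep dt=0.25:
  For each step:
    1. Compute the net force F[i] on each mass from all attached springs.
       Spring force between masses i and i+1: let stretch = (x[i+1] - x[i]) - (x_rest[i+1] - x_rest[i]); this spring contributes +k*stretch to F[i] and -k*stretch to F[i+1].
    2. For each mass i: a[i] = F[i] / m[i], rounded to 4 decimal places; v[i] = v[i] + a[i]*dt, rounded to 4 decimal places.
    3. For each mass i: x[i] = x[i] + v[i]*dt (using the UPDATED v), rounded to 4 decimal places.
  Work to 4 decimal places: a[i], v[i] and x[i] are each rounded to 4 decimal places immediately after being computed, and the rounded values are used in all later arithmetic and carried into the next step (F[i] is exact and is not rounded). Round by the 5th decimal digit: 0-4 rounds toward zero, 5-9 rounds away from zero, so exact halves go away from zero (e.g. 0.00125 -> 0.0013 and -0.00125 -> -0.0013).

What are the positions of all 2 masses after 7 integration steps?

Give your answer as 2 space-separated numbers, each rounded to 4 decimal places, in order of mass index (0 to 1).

Step 0: x=[4.0000 4.0000] v=[0.0000 -1.0000]
Step 1: x=[3.6250 4.5000] v=[-1.5000 2.0000]
Step 2: x=[2.9844 5.5313] v=[-2.5625 4.1250]
Step 3: x=[2.2871 6.6758] v=[-2.7891 4.5781]
Step 4: x=[1.7634 7.4732] v=[-2.0948 3.1894]
Step 5: x=[1.5784 7.5931] v=[-0.7399 0.4796]
Step 6: x=[1.7703 6.9593] v=[0.7675 -2.5351]
Step 7: x=[2.2358 5.7783] v=[1.8620 -4.7241]

Answer: 2.2358 5.7783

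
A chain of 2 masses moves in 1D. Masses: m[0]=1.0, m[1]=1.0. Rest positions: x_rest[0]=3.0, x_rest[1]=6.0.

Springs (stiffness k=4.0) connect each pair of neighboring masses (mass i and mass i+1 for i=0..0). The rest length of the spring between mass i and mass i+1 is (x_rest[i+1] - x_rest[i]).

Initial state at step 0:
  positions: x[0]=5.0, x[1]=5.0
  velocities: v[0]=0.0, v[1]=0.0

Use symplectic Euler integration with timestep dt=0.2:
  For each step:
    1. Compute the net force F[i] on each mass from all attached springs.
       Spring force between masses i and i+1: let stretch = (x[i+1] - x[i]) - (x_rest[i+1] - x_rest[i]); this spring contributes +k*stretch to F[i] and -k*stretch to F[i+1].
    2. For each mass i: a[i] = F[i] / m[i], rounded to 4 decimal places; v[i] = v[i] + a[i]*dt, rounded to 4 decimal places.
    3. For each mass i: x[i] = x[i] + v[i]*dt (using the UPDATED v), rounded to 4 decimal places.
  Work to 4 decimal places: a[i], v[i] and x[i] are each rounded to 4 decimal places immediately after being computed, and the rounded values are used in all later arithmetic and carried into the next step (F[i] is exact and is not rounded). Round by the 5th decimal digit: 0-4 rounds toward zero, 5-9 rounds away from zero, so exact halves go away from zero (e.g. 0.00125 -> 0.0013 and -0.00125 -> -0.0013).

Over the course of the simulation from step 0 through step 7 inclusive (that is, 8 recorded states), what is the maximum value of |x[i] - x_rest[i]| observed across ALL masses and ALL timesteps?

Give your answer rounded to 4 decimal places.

Step 0: x=[5.0000 5.0000] v=[0.0000 0.0000]
Step 1: x=[4.5200 5.4800] v=[-2.4000 2.4000]
Step 2: x=[3.7136 6.2864] v=[-4.0320 4.0320]
Step 3: x=[2.8388 7.1612] v=[-4.3738 4.3738]
Step 4: x=[2.1756 7.8244] v=[-3.3159 3.3159]
Step 5: x=[1.9362 8.0638] v=[-1.1969 1.1969]
Step 6: x=[2.1972 7.8028] v=[1.3052 -1.3052]
Step 7: x=[2.8751 7.1249] v=[3.3897 -3.3897]
Max displacement = 2.0638

Answer: 2.0638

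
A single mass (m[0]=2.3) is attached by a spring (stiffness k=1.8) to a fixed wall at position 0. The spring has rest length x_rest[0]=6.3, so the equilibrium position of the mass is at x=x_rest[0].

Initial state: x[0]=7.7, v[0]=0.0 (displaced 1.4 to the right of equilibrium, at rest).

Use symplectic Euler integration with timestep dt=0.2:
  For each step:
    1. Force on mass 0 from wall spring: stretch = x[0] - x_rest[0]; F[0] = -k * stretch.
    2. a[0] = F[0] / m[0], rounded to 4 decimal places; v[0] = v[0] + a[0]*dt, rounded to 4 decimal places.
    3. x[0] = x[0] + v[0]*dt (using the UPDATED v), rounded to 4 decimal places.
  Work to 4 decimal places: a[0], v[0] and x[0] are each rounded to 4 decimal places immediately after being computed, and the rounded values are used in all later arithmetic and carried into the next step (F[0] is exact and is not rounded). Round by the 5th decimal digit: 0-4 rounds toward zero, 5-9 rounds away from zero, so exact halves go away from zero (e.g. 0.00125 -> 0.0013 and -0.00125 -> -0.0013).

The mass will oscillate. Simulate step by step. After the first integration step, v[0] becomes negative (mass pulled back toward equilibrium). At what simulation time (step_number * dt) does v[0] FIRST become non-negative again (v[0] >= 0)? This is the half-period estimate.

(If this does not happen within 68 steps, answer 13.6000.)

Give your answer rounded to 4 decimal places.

Answer: 3.6000

Derivation:
Step 0: x=[7.7000] v=[0.0000]
Step 1: x=[7.6562] v=[-0.2191]
Step 2: x=[7.5699] v=[-0.4314]
Step 3: x=[7.4439] v=[-0.6302]
Step 4: x=[7.2821] v=[-0.8092]
Step 5: x=[7.0895] v=[-0.9629]
Step 6: x=[6.8722] v=[-1.0865]
Step 7: x=[6.6370] v=[-1.1761]
Step 8: x=[6.3912] v=[-1.2288]
Step 9: x=[6.1426] v=[-1.2431]
Step 10: x=[5.8989] v=[-1.2185]
Step 11: x=[5.6678] v=[-1.1557]
Step 12: x=[5.4565] v=[-1.0567]
Step 13: x=[5.2716] v=[-0.9247]
Step 14: x=[5.1189] v=[-0.7637]
Step 15: x=[5.0031] v=[-0.5788]
Step 16: x=[4.9279] v=[-0.3758]
Step 17: x=[4.8957] v=[-0.1610]
Step 18: x=[4.9075] v=[0.0588]
First v>=0 after going negative at step 18, time=3.6000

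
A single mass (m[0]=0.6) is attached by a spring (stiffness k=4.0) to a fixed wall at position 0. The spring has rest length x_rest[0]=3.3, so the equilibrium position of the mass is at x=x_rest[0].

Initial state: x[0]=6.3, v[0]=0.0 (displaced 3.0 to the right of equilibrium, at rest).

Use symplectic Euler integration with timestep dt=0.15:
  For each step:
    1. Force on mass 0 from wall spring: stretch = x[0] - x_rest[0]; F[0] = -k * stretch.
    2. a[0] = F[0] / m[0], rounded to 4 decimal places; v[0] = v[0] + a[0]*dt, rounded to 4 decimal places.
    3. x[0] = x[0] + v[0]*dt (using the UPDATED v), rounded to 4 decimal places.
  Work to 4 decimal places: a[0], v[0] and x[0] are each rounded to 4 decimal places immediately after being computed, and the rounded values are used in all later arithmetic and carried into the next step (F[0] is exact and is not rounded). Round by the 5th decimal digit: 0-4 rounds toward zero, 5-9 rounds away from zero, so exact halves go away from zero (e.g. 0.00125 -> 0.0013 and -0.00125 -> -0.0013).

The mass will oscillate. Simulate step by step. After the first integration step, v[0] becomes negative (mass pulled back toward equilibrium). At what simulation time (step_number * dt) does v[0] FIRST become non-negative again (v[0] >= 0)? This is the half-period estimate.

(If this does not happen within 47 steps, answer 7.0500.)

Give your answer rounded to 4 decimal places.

Step 0: x=[6.3000] v=[0.0000]
Step 1: x=[5.8500] v=[-3.0000]
Step 2: x=[5.0175] v=[-5.5500]
Step 3: x=[3.9274] v=[-7.2675]
Step 4: x=[2.7432] v=[-7.8949]
Step 5: x=[1.6425] v=[-7.3381]
Step 6: x=[0.7904] v=[-5.6806]
Step 7: x=[0.3148] v=[-3.1710]
Step 8: x=[0.2869] v=[-0.1858]
Step 9: x=[0.7110] v=[2.8273]
First v>=0 after going negative at step 9, time=1.3500

Answer: 1.3500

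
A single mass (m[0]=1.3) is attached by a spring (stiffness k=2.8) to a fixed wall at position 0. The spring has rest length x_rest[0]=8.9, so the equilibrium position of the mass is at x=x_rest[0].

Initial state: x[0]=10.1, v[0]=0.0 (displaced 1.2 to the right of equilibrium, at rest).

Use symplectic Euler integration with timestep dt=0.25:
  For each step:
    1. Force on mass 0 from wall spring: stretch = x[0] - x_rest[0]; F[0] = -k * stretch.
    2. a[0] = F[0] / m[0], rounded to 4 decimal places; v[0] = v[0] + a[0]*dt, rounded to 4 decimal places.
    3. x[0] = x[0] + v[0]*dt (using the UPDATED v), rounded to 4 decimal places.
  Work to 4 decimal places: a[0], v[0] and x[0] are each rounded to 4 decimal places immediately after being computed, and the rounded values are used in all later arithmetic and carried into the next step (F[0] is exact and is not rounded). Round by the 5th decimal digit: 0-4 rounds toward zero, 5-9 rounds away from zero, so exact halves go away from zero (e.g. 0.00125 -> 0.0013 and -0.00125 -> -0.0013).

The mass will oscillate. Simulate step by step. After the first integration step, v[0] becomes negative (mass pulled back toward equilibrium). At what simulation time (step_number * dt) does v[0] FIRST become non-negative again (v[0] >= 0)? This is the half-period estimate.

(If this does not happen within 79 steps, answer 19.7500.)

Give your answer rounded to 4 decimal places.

Answer: 2.2500

Derivation:
Step 0: x=[10.1000] v=[0.0000]
Step 1: x=[9.9385] v=[-0.6462]
Step 2: x=[9.6372] v=[-1.2054]
Step 3: x=[9.2366] v=[-1.6024]
Step 4: x=[8.7907] v=[-1.7837]
Step 5: x=[8.3595] v=[-1.7249]
Step 6: x=[8.0010] v=[-1.4339]
Step 7: x=[7.7636] v=[-0.9498]
Step 8: x=[7.6791] v=[-0.3379]
Step 9: x=[7.7590] v=[0.3195]
First v>=0 after going negative at step 9, time=2.2500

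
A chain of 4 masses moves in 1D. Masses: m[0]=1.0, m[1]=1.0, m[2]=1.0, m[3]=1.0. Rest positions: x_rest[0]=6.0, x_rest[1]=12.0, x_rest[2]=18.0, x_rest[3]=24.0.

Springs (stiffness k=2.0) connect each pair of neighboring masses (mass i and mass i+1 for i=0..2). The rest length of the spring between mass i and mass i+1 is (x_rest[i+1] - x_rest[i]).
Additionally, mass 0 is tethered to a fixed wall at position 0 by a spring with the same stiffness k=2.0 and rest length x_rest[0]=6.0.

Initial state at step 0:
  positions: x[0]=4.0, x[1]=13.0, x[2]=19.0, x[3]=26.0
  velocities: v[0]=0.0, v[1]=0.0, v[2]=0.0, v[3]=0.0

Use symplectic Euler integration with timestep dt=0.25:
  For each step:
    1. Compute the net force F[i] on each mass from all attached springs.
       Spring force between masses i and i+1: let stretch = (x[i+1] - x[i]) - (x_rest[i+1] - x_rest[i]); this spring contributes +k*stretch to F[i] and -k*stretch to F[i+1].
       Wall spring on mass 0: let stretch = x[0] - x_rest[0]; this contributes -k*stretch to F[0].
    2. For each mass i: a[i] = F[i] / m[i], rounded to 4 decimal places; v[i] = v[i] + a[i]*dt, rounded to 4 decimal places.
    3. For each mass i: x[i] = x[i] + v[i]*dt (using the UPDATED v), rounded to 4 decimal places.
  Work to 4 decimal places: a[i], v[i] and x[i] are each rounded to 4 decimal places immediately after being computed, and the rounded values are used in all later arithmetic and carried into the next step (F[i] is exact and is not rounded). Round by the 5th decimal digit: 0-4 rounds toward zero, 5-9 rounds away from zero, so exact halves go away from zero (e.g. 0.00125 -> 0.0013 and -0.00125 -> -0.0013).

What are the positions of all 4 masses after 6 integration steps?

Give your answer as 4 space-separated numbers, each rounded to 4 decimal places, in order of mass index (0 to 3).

Answer: 7.9586 12.6750 18.3220 24.5796

Derivation:
Step 0: x=[4.0000 13.0000 19.0000 26.0000] v=[0.0000 0.0000 0.0000 0.0000]
Step 1: x=[4.6250 12.6250 19.1250 25.8750] v=[2.5000 -1.5000 0.5000 -0.5000]
Step 2: x=[5.6719 12.0625 19.2813 25.6563] v=[4.1875 -2.2500 0.6250 -0.8750]
Step 3: x=[6.8086 11.6035 19.3321 25.3907] v=[4.5469 -1.8359 0.2031 -1.0625]
Step 4: x=[7.6936 11.5112 19.1741 25.1178] v=[3.5401 -0.3691 -0.6319 -1.0918]
Step 5: x=[8.0941 11.8996 18.8012 24.8519] v=[1.6021 1.5536 -1.4915 -1.0637]
Step 6: x=[7.9586 12.6750 18.3220 24.5796] v=[-0.5422 3.1017 -1.9170 -1.0891]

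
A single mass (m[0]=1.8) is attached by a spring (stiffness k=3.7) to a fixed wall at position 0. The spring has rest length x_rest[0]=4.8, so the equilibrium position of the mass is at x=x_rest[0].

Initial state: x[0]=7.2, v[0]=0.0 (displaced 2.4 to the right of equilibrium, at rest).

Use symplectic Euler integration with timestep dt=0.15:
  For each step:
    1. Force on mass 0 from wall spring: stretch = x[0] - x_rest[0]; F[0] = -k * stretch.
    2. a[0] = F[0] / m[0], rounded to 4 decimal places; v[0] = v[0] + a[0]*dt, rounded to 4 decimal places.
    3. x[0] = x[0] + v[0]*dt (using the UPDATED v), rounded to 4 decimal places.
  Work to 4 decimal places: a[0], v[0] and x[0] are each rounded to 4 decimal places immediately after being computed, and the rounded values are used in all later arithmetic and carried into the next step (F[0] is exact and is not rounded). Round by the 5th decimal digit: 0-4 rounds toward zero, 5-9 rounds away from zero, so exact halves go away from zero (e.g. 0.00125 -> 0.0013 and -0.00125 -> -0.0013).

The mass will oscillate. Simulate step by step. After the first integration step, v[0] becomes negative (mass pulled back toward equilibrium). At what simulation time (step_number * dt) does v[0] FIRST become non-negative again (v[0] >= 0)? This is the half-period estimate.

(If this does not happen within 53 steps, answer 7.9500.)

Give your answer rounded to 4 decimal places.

Step 0: x=[7.2000] v=[0.0000]
Step 1: x=[7.0890] v=[-0.7400]
Step 2: x=[6.8721] v=[-1.4458]
Step 3: x=[6.5594] v=[-2.0847]
Step 4: x=[6.1653] v=[-2.6272]
Step 5: x=[5.7081] v=[-3.0482]
Step 6: x=[5.2089] v=[-3.3282]
Step 7: x=[4.6908] v=[-3.4543]
Step 8: x=[4.1777] v=[-3.4206]
Step 9: x=[3.6934] v=[-3.2287]
Step 10: x=[3.2603] v=[-2.8875]
Step 11: x=[2.8984] v=[-2.4128]
Step 12: x=[2.6244] v=[-1.8265]
Step 13: x=[2.4510] v=[-1.1557]
Step 14: x=[2.3863] v=[-0.4314]
Step 15: x=[2.4332] v=[0.3128]
First v>=0 after going negative at step 15, time=2.2500

Answer: 2.2500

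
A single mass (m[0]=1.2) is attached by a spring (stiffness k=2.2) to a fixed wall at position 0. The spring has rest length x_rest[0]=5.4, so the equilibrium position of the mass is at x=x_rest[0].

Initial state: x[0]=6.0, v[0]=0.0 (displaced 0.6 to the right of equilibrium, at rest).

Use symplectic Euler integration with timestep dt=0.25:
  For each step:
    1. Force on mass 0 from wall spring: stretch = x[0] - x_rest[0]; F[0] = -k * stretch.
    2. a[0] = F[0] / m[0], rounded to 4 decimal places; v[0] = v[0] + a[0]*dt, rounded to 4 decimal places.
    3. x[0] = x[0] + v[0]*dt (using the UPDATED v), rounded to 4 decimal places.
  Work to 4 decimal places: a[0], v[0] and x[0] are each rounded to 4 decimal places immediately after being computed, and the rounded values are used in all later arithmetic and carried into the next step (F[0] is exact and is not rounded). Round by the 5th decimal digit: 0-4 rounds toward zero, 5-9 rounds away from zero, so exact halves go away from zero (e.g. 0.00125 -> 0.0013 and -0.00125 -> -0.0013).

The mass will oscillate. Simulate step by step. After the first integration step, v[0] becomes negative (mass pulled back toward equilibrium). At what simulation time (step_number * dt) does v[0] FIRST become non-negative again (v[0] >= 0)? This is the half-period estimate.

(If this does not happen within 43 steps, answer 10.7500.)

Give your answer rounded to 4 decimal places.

Answer: 2.5000

Derivation:
Step 0: x=[6.0000] v=[0.0000]
Step 1: x=[5.9313] v=[-0.2750]
Step 2: x=[5.8017] v=[-0.5185]
Step 3: x=[5.6261] v=[-0.7026]
Step 4: x=[5.4246] v=[-0.8062]
Step 5: x=[5.2202] v=[-0.8175]
Step 6: x=[5.0364] v=[-0.7351]
Step 7: x=[4.8943] v=[-0.5685]
Step 8: x=[4.8101] v=[-0.3367]
Step 9: x=[4.7935] v=[-0.0663]
Step 10: x=[4.8464] v=[0.2117]
First v>=0 after going negative at step 10, time=2.5000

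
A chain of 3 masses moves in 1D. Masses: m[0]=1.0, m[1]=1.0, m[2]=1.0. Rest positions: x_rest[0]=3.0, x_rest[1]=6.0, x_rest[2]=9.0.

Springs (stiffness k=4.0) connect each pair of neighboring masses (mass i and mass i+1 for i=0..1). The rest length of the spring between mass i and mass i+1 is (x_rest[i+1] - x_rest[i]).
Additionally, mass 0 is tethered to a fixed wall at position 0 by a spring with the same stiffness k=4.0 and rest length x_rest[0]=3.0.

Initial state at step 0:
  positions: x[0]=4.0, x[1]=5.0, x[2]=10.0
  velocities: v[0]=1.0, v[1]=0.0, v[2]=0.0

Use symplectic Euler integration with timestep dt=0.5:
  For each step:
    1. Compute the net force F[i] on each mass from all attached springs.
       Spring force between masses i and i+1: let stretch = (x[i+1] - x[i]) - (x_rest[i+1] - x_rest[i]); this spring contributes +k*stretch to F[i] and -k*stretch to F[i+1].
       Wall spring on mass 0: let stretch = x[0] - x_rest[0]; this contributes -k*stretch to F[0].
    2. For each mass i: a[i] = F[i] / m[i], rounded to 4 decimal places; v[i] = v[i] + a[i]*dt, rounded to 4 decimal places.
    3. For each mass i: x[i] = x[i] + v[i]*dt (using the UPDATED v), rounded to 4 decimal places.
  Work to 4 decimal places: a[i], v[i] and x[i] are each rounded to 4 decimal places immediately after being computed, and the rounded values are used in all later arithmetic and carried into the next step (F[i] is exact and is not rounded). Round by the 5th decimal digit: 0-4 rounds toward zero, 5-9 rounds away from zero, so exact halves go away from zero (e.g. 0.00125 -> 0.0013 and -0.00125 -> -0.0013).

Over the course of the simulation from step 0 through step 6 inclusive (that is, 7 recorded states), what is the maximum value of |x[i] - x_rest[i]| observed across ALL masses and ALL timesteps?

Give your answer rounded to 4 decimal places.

Step 0: x=[4.0000 5.0000 10.0000] v=[1.0000 0.0000 0.0000]
Step 1: x=[1.5000 9.0000 8.0000] v=[-5.0000 8.0000 -4.0000]
Step 2: x=[5.0000 4.5000 10.0000] v=[7.0000 -9.0000 4.0000]
Step 3: x=[3.0000 6.0000 9.5000] v=[-4.0000 3.0000 -1.0000]
Step 4: x=[1.0000 8.0000 8.5000] v=[-4.0000 4.0000 -2.0000]
Step 5: x=[5.0000 3.5000 10.0000] v=[8.0000 -9.0000 3.0000]
Step 6: x=[2.5000 7.0000 8.0000] v=[-5.0000 7.0000 -4.0000]
Max displacement = 3.0000

Answer: 3.0000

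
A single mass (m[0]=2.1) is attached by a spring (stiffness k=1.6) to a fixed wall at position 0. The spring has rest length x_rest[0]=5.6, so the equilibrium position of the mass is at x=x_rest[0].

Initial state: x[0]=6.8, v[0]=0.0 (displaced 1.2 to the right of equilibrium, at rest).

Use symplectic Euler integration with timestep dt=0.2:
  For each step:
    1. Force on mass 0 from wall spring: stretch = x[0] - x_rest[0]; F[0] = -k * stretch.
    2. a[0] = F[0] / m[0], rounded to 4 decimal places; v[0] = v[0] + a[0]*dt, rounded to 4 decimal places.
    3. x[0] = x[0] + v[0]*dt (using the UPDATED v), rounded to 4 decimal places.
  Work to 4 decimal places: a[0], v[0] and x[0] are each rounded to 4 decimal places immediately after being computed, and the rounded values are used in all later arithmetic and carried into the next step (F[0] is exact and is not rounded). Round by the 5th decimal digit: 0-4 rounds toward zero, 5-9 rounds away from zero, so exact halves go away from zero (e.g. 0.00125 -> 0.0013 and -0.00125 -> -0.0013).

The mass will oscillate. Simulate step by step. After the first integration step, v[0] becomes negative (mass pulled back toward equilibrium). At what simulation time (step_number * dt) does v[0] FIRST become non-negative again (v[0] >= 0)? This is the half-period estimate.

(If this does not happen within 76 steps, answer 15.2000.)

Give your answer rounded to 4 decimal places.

Step 0: x=[6.8000] v=[0.0000]
Step 1: x=[6.7634] v=[-0.1829]
Step 2: x=[6.6914] v=[-0.3602]
Step 3: x=[6.5861] v=[-0.5265]
Step 4: x=[6.4507] v=[-0.6768]
Step 5: x=[6.2894] v=[-0.8064]
Step 6: x=[6.1071] v=[-0.9115]
Step 7: x=[5.9093] v=[-0.9888]
Step 8: x=[5.7021] v=[-1.0359]
Step 9: x=[5.4918] v=[-1.0515]
Step 10: x=[5.2848] v=[-1.0350]
Step 11: x=[5.0874] v=[-0.9870]
Step 12: x=[4.9056] v=[-0.9089]
Step 13: x=[4.7450] v=[-0.8031]
Step 14: x=[4.6104] v=[-0.6728]
Step 15: x=[4.5060] v=[-0.5220]
Step 16: x=[4.4349] v=[-0.3553]
Step 17: x=[4.3993] v=[-0.1778]
Step 18: x=[4.4003] v=[0.0052]
First v>=0 after going negative at step 18, time=3.6000

Answer: 3.6000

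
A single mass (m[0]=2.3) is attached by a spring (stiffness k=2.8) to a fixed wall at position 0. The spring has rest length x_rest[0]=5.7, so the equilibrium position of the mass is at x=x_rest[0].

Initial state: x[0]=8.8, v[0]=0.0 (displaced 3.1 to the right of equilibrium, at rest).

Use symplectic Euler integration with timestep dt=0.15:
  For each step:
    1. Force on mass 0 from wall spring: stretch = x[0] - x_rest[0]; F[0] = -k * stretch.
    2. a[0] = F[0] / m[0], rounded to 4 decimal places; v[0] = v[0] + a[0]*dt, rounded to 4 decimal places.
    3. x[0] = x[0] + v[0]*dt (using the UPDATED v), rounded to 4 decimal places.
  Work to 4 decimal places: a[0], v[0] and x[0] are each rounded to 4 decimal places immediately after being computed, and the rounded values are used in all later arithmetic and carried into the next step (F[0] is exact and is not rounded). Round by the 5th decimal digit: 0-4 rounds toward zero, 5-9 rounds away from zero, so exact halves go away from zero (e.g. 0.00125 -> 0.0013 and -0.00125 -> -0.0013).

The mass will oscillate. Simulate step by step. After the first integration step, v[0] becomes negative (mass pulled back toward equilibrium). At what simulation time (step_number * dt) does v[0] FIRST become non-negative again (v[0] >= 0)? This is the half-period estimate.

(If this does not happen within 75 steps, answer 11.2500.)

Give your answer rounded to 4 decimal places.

Answer: 2.8500

Derivation:
Step 0: x=[8.8000] v=[0.0000]
Step 1: x=[8.7151] v=[-0.5661]
Step 2: x=[8.5476] v=[-1.1167]
Step 3: x=[8.3021] v=[-1.6367]
Step 4: x=[7.9853] v=[-2.1119]
Step 5: x=[7.6059] v=[-2.5292]
Step 6: x=[7.1743] v=[-2.8772]
Step 7: x=[6.7023] v=[-3.1464]
Step 8: x=[6.2029] v=[-3.3294]
Step 9: x=[5.6897] v=[-3.4212]
Step 10: x=[5.1768] v=[-3.4193]
Step 11: x=[4.6782] v=[-3.3238]
Step 12: x=[4.2076] v=[-3.1372]
Step 13: x=[3.7779] v=[-2.8647]
Step 14: x=[3.4008] v=[-2.5137]
Step 15: x=[3.0867] v=[-2.0939]
Step 16: x=[2.8442] v=[-1.6167]
Step 17: x=[2.6799] v=[-1.0952]
Step 18: x=[2.5983] v=[-0.5437]
Step 19: x=[2.6017] v=[0.0227]
First v>=0 after going negative at step 19, time=2.8500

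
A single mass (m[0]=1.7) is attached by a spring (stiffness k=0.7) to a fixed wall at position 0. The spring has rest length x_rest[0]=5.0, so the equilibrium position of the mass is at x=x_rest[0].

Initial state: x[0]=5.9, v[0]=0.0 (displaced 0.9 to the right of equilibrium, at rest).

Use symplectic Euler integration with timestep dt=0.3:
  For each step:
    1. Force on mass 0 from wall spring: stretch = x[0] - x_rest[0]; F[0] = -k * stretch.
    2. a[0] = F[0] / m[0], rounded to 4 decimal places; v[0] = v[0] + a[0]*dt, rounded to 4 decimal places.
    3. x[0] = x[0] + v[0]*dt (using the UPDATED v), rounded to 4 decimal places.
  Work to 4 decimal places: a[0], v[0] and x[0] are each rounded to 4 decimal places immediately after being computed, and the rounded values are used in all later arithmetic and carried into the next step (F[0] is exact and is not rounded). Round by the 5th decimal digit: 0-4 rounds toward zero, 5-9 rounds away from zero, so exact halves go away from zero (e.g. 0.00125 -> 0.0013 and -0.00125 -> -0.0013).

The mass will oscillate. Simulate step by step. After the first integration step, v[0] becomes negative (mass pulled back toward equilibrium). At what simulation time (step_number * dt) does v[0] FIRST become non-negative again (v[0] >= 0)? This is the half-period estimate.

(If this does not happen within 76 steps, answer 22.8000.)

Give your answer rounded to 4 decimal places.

Answer: 5.1000

Derivation:
Step 0: x=[5.9000] v=[0.0000]
Step 1: x=[5.8666] v=[-0.1112]
Step 2: x=[5.8011] v=[-0.2182]
Step 3: x=[5.7059] v=[-0.3172]
Step 4: x=[5.5846] v=[-0.4044]
Step 5: x=[5.4416] v=[-0.4766]
Step 6: x=[5.2823] v=[-0.5311]
Step 7: x=[5.1125] v=[-0.5660]
Step 8: x=[4.9385] v=[-0.5799]
Step 9: x=[4.7668] v=[-0.5723]
Step 10: x=[4.6038] v=[-0.5435]
Step 11: x=[4.4554] v=[-0.4946]
Step 12: x=[4.3272] v=[-0.4273]
Step 13: x=[4.2239] v=[-0.3442]
Step 14: x=[4.1494] v=[-0.2483]
Step 15: x=[4.1064] v=[-0.1432]
Step 16: x=[4.0966] v=[-0.0328]
Step 17: x=[4.1202] v=[0.0788]
First v>=0 after going negative at step 17, time=5.1000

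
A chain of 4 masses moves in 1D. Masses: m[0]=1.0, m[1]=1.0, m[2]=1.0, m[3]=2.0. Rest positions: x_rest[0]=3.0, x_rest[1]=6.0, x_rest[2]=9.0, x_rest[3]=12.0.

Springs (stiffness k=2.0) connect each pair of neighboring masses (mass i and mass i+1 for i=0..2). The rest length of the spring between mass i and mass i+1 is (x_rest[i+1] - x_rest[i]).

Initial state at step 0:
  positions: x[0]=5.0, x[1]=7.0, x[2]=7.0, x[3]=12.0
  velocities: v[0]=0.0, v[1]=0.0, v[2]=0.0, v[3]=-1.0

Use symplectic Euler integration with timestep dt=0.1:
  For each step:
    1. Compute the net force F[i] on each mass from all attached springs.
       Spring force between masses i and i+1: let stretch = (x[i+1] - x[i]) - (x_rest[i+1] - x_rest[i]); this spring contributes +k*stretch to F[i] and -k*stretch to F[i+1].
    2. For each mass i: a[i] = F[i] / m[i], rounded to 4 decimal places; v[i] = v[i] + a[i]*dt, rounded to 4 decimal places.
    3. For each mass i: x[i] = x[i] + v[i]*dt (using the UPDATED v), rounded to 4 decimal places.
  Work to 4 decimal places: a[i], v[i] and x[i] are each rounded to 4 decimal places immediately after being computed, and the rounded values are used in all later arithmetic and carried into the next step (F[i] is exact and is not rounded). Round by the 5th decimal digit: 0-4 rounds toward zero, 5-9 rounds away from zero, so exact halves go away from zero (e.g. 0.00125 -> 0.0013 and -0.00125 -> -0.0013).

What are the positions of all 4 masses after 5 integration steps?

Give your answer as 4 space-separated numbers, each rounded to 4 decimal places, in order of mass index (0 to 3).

Answer: 4.6880 6.5046 8.2882 11.2596

Derivation:
Step 0: x=[5.0000 7.0000 7.0000 12.0000] v=[0.0000 0.0000 0.0000 -1.0000]
Step 1: x=[4.9800 6.9600 7.1000 11.8800] v=[-0.2000 -0.4000 1.0000 -1.2000]
Step 2: x=[4.9396 6.8832 7.2928 11.7422] v=[-0.4040 -0.7680 1.9280 -1.3780]
Step 3: x=[4.8781 6.7757 7.5664 11.5899] v=[-0.6153 -1.0748 2.7360 -1.5229]
Step 4: x=[4.7945 6.6461 7.9047 11.4274] v=[-0.8358 -1.2962 3.3826 -1.6253]
Step 5: x=[4.6880 6.5046 8.2882 11.2596] v=[-1.0655 -1.4148 3.8354 -1.6776]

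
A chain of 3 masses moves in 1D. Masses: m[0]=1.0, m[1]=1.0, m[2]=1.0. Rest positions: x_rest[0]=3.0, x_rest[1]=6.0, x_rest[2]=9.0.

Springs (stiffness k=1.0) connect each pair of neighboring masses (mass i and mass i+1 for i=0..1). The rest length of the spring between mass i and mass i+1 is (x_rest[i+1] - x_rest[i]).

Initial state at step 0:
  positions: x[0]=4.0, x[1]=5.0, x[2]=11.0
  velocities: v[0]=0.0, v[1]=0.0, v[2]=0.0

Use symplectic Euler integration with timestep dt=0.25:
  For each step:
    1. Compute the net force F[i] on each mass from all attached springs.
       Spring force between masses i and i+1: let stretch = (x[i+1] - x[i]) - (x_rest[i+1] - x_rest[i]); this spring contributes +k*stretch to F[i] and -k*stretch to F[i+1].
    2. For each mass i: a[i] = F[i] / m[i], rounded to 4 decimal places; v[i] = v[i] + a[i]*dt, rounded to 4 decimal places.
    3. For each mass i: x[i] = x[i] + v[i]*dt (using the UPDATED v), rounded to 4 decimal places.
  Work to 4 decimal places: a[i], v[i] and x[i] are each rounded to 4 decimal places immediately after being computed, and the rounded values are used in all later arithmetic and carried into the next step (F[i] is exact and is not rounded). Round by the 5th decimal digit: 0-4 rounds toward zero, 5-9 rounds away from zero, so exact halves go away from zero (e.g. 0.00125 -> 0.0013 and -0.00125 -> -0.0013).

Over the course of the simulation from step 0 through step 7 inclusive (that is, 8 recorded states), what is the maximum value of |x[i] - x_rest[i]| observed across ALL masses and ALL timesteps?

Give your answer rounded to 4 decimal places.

Step 0: x=[4.0000 5.0000 11.0000] v=[0.0000 0.0000 0.0000]
Step 1: x=[3.8750 5.3125 10.8125] v=[-0.5000 1.2500 -0.7500]
Step 2: x=[3.6524 5.8789 10.4688] v=[-0.8906 2.2656 -1.3750]
Step 3: x=[3.3814 6.5930 10.0257] v=[-1.0840 2.8565 -1.7725]
Step 4: x=[3.1236 7.3210 9.5555] v=[-1.0311 2.9118 -1.8807]
Step 5: x=[2.9407 7.9263 9.1332] v=[-0.7318 2.4211 -1.6893]
Step 6: x=[2.8819 8.2954 8.8230] v=[-0.2354 1.4764 -1.2410]
Step 7: x=[2.9739 8.3591 8.6673] v=[0.3680 0.2549 -0.6229]
Max displacement = 2.3591

Answer: 2.3591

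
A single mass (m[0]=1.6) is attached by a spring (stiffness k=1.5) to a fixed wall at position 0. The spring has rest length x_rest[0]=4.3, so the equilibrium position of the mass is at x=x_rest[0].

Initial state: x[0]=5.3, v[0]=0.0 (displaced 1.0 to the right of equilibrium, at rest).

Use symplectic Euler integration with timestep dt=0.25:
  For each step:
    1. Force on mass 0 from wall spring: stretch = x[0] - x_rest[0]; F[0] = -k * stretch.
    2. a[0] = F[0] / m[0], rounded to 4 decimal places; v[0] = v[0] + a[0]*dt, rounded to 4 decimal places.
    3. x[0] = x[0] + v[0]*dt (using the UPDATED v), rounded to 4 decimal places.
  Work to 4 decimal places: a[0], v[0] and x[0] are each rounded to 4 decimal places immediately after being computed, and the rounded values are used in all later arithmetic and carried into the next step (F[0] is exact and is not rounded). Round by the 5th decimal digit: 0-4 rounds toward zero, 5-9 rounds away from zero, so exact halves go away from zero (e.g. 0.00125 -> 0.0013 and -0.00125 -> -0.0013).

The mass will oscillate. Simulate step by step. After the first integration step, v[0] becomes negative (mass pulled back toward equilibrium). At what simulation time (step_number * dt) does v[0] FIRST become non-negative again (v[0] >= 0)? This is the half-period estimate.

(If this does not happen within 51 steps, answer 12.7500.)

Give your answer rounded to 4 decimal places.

Step 0: x=[5.3000] v=[0.0000]
Step 1: x=[5.2414] v=[-0.2344]
Step 2: x=[5.1276] v=[-0.4551]
Step 3: x=[4.9653] v=[-0.6491]
Step 4: x=[4.7641] v=[-0.8050]
Step 5: x=[4.5357] v=[-0.9138]
Step 6: x=[4.2934] v=[-0.9691]
Step 7: x=[4.0515] v=[-0.9676]
Step 8: x=[3.8242] v=[-0.9094]
Step 9: x=[3.6247] v=[-0.7979]
Step 10: x=[3.4648] v=[-0.6396]
Step 11: x=[3.3538] v=[-0.4439]
Step 12: x=[3.2983] v=[-0.2221]
Step 13: x=[3.3015] v=[0.0127]
First v>=0 after going negative at step 13, time=3.2500

Answer: 3.2500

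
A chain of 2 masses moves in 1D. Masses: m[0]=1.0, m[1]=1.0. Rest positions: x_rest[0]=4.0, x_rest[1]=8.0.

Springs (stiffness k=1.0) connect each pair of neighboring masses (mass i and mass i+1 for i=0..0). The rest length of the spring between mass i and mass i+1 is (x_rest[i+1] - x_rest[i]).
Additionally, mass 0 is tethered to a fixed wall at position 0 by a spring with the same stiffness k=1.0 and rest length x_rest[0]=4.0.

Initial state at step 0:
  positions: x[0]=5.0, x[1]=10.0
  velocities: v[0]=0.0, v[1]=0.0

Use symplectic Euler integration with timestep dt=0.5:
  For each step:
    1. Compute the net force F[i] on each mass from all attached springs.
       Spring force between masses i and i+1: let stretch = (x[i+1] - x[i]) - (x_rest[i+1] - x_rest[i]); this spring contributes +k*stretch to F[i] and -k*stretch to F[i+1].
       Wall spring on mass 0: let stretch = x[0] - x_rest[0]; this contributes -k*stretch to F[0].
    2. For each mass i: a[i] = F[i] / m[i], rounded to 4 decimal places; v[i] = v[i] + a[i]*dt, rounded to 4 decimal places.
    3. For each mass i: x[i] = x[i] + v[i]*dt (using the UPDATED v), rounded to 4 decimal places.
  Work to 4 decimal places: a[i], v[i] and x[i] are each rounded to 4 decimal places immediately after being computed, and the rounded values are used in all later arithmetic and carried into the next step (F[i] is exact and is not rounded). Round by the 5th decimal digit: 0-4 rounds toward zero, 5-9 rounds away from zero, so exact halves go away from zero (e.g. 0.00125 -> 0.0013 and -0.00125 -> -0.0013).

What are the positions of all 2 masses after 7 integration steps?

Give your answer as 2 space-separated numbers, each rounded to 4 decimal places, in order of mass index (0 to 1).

Answer: 3.0001 6.7996

Derivation:
Step 0: x=[5.0000 10.0000] v=[0.0000 0.0000]
Step 1: x=[5.0000 9.7500] v=[0.0000 -0.5000]
Step 2: x=[4.9375 9.3125] v=[-0.1250 -0.8750]
Step 3: x=[4.7344 8.7813] v=[-0.4063 -1.0625]
Step 4: x=[4.3594 8.2383] v=[-0.7501 -1.0860]
Step 5: x=[3.8642 7.7256] v=[-0.9904 -1.0255]
Step 6: x=[3.3683 7.2475] v=[-0.9918 -0.9562]
Step 7: x=[3.0001 6.7996] v=[-0.7364 -0.8958]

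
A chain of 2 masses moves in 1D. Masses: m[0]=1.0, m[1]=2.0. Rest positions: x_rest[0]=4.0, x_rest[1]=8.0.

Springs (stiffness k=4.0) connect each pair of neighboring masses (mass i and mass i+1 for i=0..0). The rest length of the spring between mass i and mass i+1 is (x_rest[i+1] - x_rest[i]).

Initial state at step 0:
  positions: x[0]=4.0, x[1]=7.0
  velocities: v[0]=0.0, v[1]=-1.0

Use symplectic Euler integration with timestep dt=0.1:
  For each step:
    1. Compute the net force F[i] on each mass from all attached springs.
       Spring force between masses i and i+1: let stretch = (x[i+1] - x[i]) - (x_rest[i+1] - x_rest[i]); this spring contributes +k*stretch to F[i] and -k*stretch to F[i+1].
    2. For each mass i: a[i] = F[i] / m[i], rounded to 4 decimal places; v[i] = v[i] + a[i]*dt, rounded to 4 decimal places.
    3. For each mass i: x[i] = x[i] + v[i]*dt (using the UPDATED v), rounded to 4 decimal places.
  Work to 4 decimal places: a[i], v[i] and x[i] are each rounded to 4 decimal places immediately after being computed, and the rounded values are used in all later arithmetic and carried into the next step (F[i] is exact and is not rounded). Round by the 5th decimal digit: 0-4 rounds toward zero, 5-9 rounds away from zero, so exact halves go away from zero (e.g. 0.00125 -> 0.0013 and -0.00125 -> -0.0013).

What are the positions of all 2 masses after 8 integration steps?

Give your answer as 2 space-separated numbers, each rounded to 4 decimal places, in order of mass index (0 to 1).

Step 0: x=[4.0000 7.0000] v=[0.0000 -1.0000]
Step 1: x=[3.9600 6.9200] v=[-0.4000 -0.8000]
Step 2: x=[3.8784 6.8608] v=[-0.8160 -0.5920]
Step 3: x=[3.7561 6.8220] v=[-1.2230 -0.3885]
Step 4: x=[3.5964 6.8018] v=[-1.5966 -0.2017]
Step 5: x=[3.4050 6.7975] v=[-1.9144 -0.0428]
Step 6: x=[3.1893 6.8054] v=[-2.1574 0.0787]
Step 7: x=[2.9582 6.8210] v=[-2.3110 0.1555]
Step 8: x=[2.7216 6.8393] v=[-2.3659 0.1829]

Answer: 2.7216 6.8393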